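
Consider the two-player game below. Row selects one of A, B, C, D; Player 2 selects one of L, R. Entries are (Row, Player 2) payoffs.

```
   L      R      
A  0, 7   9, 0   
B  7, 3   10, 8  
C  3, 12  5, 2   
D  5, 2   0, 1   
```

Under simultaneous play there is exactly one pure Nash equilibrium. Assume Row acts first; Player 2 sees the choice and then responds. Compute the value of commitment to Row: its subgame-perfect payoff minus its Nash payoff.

0

Solve by backward induction (Row leads).
- A → Player 2 plays L (best of 7, 0); Row gets 0.
- B → Player 2 plays R (best of 3, 8); Row gets 10.
- C → Player 2 plays L (best of 12, 2); Row gets 3.
- D → Player 2 plays L (best of 2, 1); Row gets 5.
Maximizing over 0, 10, 3, 5, Row chooses B. Subgame-perfect outcome: (B, R) with payoffs (10, 8).
For the simultaneous game, intersect best replies.
Row's best replies: L→B; R→B.
Player 2's best replies: A→L; B→R; C→L; D→L.
The unique mutual best reply is (B, R), giving (10, 8).
Row's commitment gain: 10 − 10 = 0.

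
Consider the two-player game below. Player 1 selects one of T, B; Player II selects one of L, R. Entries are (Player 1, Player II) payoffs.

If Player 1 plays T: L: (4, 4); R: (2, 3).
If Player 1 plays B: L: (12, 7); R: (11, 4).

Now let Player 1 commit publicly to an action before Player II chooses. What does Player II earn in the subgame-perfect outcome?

Solve by backward induction (Player 1 leads).
- T → Player II plays L (best of 4, 3); Player 1 gets 4.
- B → Player II plays L (best of 7, 4); Player 1 gets 12.
Player 1's induced payoffs are 4, 12, so Player 1 commits to B. Subgame-perfect outcome: (B, L) with payoffs (12, 7).

7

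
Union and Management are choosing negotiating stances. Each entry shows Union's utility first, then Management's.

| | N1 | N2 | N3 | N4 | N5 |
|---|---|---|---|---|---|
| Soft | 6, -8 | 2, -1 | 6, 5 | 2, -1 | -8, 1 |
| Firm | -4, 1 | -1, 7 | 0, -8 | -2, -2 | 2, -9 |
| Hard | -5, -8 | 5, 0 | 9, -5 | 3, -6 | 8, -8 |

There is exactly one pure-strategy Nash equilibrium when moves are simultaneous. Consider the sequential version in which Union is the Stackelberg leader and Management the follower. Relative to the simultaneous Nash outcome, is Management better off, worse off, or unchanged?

Management best-responds to each possible Union move:
- Soft: BR = N3, leader payoff 6.
- Firm: BR = N2, leader payoff -1.
- Hard: BR = N2, leader payoff 5.
Maximizing over 6, -1, 5, Union chooses Soft. Subgame-perfect outcome: (Soft, N3) with payoffs (6, 5).
Now find the simultaneous Nash equilibrium.
Union's best replies: N1→Soft; N2→Hard; N3→Hard; N4→Hard; N5→Hard.
Management's best replies: Soft→N3; Firm→N2; Hard→N2.
The unique mutual best reply is (Hard, N2), giving (5, 0).
Management earns 5 sequentially versus 0 at the Nash outcome: better off.

better off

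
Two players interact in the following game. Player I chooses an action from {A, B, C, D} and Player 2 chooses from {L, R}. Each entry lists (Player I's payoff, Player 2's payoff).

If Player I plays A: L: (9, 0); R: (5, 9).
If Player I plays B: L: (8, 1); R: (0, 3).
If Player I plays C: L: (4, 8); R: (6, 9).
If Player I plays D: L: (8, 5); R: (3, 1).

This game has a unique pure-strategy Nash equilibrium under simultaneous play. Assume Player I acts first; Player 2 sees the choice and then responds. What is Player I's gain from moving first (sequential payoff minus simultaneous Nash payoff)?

Player 2 best-responds to each possible Player I move:
- A: BR = R, leader payoff 5.
- B: BR = R, leader payoff 0.
- C: BR = R, leader payoff 6.
- D: BR = L, leader payoff 8.
Player I's induced payoffs are 5, 0, 6, 8, so Player I commits to D. Subgame-perfect outcome: (D, L) with payoffs (8, 5).
For the simultaneous game, intersect best replies.
Player I's best replies: L→A; R→C.
Player 2's best replies: A→R; B→R; C→R; D→L.
The unique mutual best reply is (C, R), giving (6, 9).
Player I's commitment gain: 8 − 6 = 2.

2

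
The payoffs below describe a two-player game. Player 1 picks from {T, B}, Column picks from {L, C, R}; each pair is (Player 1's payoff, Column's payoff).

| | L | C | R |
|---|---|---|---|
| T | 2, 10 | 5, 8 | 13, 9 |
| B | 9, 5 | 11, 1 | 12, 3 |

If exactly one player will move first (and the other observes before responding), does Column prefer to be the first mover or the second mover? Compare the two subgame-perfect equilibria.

first

If Player 1 leads: Column's best replies are T→L, B→L; Player 1's induced payoffs 2, 9; outcome (B, L), payoffs (9, 5).
If Column leads: Player 1's best replies are L→B, C→B, R→T; Column's induced payoffs 5, 1, 9; outcome (T, R), payoffs (13, 9).
Column gets 9 moving first and 5 moving second, so Column prefers to move first.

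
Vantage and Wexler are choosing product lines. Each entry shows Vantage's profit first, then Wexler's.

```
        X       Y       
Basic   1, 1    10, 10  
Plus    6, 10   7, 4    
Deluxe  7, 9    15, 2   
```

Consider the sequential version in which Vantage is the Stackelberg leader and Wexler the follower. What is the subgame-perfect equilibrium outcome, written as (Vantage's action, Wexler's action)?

(Basic, Y)

Work backward from Wexler's decision.
- Basic → Wexler plays Y (best of 1, 10); Vantage gets 10.
- Plus → Wexler plays X (best of 10, 4); Vantage gets 6.
- Deluxe → Wexler plays X (best of 9, 2); Vantage gets 7.
Among 10, 6, 7, the best is 10 at Basic. Subgame-perfect outcome: (Basic, Y) with payoffs (10, 10).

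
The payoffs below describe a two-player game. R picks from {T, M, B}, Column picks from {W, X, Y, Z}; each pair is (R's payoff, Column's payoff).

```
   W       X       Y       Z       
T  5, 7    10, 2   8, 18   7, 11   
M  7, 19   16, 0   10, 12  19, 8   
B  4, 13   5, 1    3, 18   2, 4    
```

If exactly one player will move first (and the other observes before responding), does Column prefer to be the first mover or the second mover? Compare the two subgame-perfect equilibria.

If R leads: Column's best replies are T→Y, M→W, B→Y; R's induced payoffs 8, 7, 3; outcome (T, Y), payoffs (8, 18).
If Column leads: R's best replies are W→M, X→M, Y→M, Z→M; Column's induced payoffs 19, 0, 12, 8; outcome (M, W), payoffs (7, 19).
Column gets 19 moving first and 18 moving second, so Column prefers to move first.

first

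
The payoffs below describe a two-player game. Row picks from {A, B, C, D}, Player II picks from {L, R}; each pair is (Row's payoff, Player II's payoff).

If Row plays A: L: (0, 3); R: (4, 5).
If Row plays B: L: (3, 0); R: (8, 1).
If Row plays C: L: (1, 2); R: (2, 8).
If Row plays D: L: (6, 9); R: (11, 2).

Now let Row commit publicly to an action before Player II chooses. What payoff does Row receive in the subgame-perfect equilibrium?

8

Work backward from Player II's decision.
- A → Player II plays R (best of 3, 5); Row gets 4.
- B → Player II plays R (best of 0, 1); Row gets 8.
- C → Player II plays R (best of 2, 8); Row gets 2.
- D → Player II plays L (best of 9, 2); Row gets 6.
Row's induced payoffs are 4, 8, 2, 6, so Row commits to B. Subgame-perfect outcome: (B, R) with payoffs (8, 1).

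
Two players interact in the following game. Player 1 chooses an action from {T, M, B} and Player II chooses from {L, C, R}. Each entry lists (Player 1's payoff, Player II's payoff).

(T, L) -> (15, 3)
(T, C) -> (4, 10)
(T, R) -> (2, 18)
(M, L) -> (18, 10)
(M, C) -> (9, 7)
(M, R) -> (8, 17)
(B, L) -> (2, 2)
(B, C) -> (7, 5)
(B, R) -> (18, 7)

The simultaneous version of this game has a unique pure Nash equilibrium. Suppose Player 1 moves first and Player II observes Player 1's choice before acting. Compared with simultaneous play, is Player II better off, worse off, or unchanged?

unchanged

Player II best-responds to each possible Player 1 move:
- T: Player II compares 3, 10, 18 and picks R; Player 1 would get 2.
- M: Player II compares 10, 7, 17 and picks R; Player 1 would get 8.
- B: Player II compares 2, 5, 7 and picks R; Player 1 would get 18.
Player 1's induced payoffs are 2, 8, 18, so Player 1 commits to B. Subgame-perfect outcome: (B, R) with payoffs (18, 7).
For the simultaneous game, intersect best replies.
Player 1's best replies: L→M; C→M; R→B.
Player II's best replies: T→R; M→R; B→R.
The unique mutual best reply is (B, R), giving (18, 7).
Player II earns 7 sequentially versus 7 at the Nash outcome: unchanged.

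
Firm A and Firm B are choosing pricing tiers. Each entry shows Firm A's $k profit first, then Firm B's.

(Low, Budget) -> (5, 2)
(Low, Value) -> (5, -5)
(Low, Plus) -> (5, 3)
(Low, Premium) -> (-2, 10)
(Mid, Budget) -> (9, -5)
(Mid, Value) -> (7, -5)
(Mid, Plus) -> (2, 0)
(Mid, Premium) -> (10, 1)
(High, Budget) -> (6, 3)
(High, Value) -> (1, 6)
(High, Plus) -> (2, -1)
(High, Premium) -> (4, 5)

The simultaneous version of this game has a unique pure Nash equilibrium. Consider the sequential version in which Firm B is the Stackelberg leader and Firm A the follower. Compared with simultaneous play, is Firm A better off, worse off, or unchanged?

worse off

Work backward from Firm A's decision.
- Budget → Firm A plays Mid (best of 5, 9, 6); Firm B gets -5.
- Value → Firm A plays Mid (best of 5, 7, 1); Firm B gets -5.
- Plus → Firm A plays Low (best of 5, 2, 2); Firm B gets 3.
- Premium → Firm A plays Mid (best of -2, 10, 4); Firm B gets 1.
Maximizing over -5, -5, 3, 1, Firm B chooses Plus. Subgame-perfect outcome: (Low, Plus) with payoffs (5, 3).
Now find the simultaneous Nash equilibrium.
Firm A's best replies: Budget→Mid; Value→Mid; Plus→Low; Premium→Mid.
Firm B's best replies: Low→Premium; Mid→Premium; High→Value.
The unique mutual best reply is (Mid, Premium), giving (10, 1).
Firm A earns 5 sequentially versus 10 at the Nash outcome: worse off.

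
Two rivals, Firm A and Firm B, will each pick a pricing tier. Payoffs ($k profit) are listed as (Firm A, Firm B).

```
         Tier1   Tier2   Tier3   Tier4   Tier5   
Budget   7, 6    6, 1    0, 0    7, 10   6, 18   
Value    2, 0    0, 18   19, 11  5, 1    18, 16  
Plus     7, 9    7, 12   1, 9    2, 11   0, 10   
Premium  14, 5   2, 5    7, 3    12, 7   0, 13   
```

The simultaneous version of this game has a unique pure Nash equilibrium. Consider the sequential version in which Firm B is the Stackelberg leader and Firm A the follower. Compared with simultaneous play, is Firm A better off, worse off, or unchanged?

better off

Solve by backward induction (Firm B leads).
- Tier1: BR = Premium, leader payoff 5.
- Tier2: BR = Plus, leader payoff 12.
- Tier3: BR = Value, leader payoff 11.
- Tier4: BR = Premium, leader payoff 7.
- Tier5: BR = Value, leader payoff 16.
Firm B's induced payoffs are 5, 12, 11, 7, 16, so Firm B commits to Tier5. Subgame-perfect outcome: (Value, Tier5) with payoffs (18, 16).
For the simultaneous game, intersect best replies.
Firm A's best replies: Tier1→Premium; Tier2→Plus; Tier3→Value; Tier4→Premium; Tier5→Value.
Firm B's best replies: Budget→Tier5; Value→Tier2; Plus→Tier2; Premium→Tier5.
The unique mutual best reply is (Plus, Tier2), giving (7, 12).
Firm A earns 18 sequentially versus 7 at the Nash outcome: better off.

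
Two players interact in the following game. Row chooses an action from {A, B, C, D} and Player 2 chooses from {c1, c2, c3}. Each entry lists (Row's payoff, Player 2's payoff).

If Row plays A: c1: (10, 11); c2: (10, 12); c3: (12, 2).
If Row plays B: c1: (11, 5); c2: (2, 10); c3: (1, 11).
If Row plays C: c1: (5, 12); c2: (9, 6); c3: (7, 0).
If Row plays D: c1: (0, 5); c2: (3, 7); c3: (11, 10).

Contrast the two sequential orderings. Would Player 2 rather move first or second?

If Row leads: Player 2's best replies are A→c2, B→c3, C→c1, D→c3; Row's induced payoffs 10, 1, 5, 11; outcome (D, c3), payoffs (11, 10).
If Player 2 leads: Row's best replies are c1→B, c2→A, c3→A; Player 2's induced payoffs 5, 12, 2; outcome (A, c2), payoffs (10, 12).
Player 2 gets 12 moving first and 10 moving second, so Player 2 prefers to move first.

first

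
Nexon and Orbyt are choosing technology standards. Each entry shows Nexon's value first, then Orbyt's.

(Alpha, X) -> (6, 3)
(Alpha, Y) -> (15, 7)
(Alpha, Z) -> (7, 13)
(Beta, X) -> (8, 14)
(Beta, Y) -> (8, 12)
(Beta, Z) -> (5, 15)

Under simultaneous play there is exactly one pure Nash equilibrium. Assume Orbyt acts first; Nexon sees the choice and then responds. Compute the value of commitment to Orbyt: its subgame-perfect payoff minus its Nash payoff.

1

Backward induction with Orbyt moving first.
- X: Nexon compares 6, 8 and picks Beta; Orbyt would get 14.
- Y: Nexon compares 15, 8 and picks Alpha; Orbyt would get 7.
- Z: Nexon compares 7, 5 and picks Alpha; Orbyt would get 13.
Orbyt's induced payoffs are 14, 7, 13, so Orbyt commits to X. Subgame-perfect outcome: (Beta, X) with payoffs (8, 14).
Under simultaneous play:
Nexon's best replies: X→Beta; Y→Alpha; Z→Alpha.
Orbyt's best replies: Alpha→Z; Beta→Z.
The unique mutual best reply is (Alpha, Z), giving (7, 13).
Orbyt's commitment gain: 14 − 13 = 1.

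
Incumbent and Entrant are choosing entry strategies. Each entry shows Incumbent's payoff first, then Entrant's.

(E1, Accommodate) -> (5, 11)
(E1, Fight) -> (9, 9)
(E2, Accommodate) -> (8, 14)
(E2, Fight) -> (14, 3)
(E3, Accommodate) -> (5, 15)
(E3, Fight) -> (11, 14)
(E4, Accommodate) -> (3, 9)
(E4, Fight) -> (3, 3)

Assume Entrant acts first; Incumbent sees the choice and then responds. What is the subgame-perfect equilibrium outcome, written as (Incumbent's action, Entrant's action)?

Solve by backward induction (Entrant leads).
- Accommodate: Incumbent compares 5, 8, 5, 3 and picks E2; Entrant would get 14.
- Fight: Incumbent compares 9, 14, 11, 3 and picks E2; Entrant would get 3.
Among 14, 3, the best is 14 at Accommodate. Subgame-perfect outcome: (E2, Accommodate) with payoffs (8, 14).

(E2, Accommodate)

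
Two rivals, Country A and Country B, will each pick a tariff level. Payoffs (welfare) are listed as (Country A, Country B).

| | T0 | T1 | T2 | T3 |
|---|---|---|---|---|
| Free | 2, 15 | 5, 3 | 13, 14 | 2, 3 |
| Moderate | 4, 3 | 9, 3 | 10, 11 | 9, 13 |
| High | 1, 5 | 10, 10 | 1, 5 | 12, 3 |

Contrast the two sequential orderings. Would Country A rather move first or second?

second

If Country A leads: Country B's best replies are Free→T0, Moderate→T3, High→T1; Country A's induced payoffs 2, 9, 10; outcome (High, T1), payoffs (10, 10).
If Country B leads: Country A's best replies are T0→Moderate, T1→High, T2→Free, T3→High; Country B's induced payoffs 3, 10, 14, 3; outcome (Free, T2), payoffs (13, 14).
Country A gets 10 moving first and 13 moving second, so Country A prefers to move second.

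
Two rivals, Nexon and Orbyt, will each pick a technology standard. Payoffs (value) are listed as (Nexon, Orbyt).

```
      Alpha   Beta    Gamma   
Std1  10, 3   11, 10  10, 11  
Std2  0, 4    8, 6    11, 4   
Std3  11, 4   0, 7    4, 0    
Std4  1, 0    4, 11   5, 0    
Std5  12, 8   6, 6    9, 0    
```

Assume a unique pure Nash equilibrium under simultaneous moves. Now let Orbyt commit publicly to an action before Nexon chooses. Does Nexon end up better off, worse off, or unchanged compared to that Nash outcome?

worse off

Solve by backward induction (Orbyt leads).
- Alpha: Nexon compares 10, 0, 11, 1, 12 and picks Std5; Orbyt would get 8.
- Beta: Nexon compares 11, 8, 0, 4, 6 and picks Std1; Orbyt would get 10.
- Gamma: Nexon compares 10, 11, 4, 5, 9 and picks Std2; Orbyt would get 4.
Among 8, 10, 4, the best is 10 at Beta. Subgame-perfect outcome: (Std1, Beta) with payoffs (11, 10).
Now find the simultaneous Nash equilibrium.
Nexon's best replies: Alpha→Std5; Beta→Std1; Gamma→Std2.
Orbyt's best replies: Std1→Gamma; Std2→Beta; Std3→Beta; Std4→Beta; Std5→Alpha.
Only (Std5, Alpha) has each player best-responding; Nash payoffs (12, 8).
Nexon earns 11 sequentially versus 12 at the Nash outcome: worse off.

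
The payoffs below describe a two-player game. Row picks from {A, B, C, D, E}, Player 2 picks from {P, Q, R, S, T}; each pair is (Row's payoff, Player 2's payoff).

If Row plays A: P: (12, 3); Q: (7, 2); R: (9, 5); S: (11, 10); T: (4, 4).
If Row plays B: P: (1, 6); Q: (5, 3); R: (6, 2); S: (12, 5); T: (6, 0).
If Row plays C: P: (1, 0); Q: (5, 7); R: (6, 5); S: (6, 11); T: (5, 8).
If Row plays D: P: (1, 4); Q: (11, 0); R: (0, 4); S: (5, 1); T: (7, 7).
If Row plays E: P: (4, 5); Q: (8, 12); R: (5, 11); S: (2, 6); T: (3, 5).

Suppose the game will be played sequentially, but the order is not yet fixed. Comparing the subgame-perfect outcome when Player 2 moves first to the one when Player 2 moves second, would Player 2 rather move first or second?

second

If Row leads: Player 2's best replies are A→S, B→P, C→S, D→T, E→Q; Row's induced payoffs 11, 1, 6, 7, 8; outcome (A, S), payoffs (11, 10).
If Player 2 leads: Row's best replies are P→A, Q→D, R→A, S→B, T→D; Player 2's induced payoffs 3, 0, 5, 5, 7; outcome (D, T), payoffs (7, 7).
Player 2 gets 7 moving first and 10 moving second, so Player 2 prefers to move second.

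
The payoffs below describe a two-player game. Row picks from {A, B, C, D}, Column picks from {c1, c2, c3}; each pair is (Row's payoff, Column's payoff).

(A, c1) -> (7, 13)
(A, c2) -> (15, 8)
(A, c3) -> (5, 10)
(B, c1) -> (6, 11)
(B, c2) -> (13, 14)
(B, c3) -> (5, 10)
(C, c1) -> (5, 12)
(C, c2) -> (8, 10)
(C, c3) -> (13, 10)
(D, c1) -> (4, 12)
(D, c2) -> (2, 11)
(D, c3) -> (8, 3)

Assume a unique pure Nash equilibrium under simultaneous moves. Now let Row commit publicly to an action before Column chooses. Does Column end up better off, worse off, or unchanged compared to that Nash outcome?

better off

Backward induction with Row moving first.
- A: BR = c1, leader payoff 7.
- B: BR = c2, leader payoff 13.
- C: BR = c1, leader payoff 5.
- D: BR = c1, leader payoff 4.
Among 7, 13, 5, 4, the best is 13 at B. Subgame-perfect outcome: (B, c2) with payoffs (13, 14).
For the simultaneous game, intersect best replies.
Row's best replies: c1→A; c2→A; c3→C.
Column's best replies: A→c1; B→c2; C→c1; D→c1.
Only (A, c1) has each player best-responding; Nash payoffs (7, 13).
Column earns 14 sequentially versus 13 at the Nash outcome: better off.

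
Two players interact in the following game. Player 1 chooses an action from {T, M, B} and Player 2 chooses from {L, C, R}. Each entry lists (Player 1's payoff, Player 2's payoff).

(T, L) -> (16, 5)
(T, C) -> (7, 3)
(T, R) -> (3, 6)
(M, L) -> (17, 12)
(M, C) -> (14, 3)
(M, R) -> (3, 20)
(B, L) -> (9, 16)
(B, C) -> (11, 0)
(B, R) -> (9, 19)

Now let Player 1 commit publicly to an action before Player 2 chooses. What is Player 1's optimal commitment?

B

Player 2 best-responds to each possible Player 1 move:
- T → Player 2 plays R (best of 5, 3, 6); Player 1 gets 3.
- M → Player 2 plays R (best of 12, 3, 20); Player 1 gets 3.
- B → Player 2 plays R (best of 16, 0, 19); Player 1 gets 9.
Among 3, 3, 9, the best is 9 at B. Subgame-perfect outcome: (B, R) with payoffs (9, 19).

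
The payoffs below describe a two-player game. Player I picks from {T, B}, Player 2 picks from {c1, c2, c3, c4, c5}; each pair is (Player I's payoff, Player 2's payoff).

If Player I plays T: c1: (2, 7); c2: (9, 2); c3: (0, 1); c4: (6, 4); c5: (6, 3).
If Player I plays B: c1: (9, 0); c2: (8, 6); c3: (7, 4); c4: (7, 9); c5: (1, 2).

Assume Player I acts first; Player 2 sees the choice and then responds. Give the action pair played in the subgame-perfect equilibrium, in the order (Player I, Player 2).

Work backward from Player 2's decision.
- T → Player 2 plays c1 (best of 7, 2, 1, 4, 3); Player I gets 2.
- B → Player 2 plays c4 (best of 0, 6, 4, 9, 2); Player I gets 7.
Among 2, 7, the best is 7 at B. Subgame-perfect outcome: (B, c4) with payoffs (7, 9).

(B, c4)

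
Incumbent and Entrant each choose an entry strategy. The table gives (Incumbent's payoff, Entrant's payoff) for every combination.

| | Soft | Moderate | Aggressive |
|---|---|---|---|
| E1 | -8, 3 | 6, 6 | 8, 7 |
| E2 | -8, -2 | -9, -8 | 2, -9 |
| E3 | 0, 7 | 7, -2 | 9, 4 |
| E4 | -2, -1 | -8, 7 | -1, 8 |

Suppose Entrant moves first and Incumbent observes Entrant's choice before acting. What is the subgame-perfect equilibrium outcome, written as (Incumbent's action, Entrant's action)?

Work backward from Incumbent's decision.
- Soft: Incumbent compares -8, -8, 0, -2 and picks E3; Entrant would get 7.
- Moderate: Incumbent compares 6, -9, 7, -8 and picks E3; Entrant would get -2.
- Aggressive: Incumbent compares 8, 2, 9, -1 and picks E3; Entrant would get 4.
Among 7, -2, 4, the best is 7 at Soft. Subgame-perfect outcome: (E3, Soft) with payoffs (0, 7).

(E3, Soft)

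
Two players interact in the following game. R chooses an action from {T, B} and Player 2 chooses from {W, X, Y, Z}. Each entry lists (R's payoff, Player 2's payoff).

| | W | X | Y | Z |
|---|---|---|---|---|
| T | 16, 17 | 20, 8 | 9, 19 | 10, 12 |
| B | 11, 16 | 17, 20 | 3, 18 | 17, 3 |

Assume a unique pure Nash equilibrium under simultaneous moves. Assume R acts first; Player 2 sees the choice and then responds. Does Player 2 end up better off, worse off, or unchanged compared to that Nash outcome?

better off

Backward induction with R moving first.
- T → Player 2 plays Y (best of 17, 8, 19, 12); R gets 9.
- B → Player 2 plays X (best of 16, 20, 18, 3); R gets 17.
R's induced payoffs are 9, 17, so R commits to B. Subgame-perfect outcome: (B, X) with payoffs (17, 20).
For the simultaneous game, intersect best replies.
R's best replies: W→T; X→T; Y→T; Z→B.
Player 2's best replies: T→Y; B→X.
The unique mutual best reply is (T, Y), giving (9, 19).
Player 2 earns 20 sequentially versus 19 at the Nash outcome: better off.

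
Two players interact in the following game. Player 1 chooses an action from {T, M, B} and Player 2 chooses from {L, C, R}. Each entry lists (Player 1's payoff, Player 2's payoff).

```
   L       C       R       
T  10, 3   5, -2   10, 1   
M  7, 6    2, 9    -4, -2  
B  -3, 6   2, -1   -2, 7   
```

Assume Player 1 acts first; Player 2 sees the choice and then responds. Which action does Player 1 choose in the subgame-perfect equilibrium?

T

Backward induction with Player 1 moving first.
- T: Player 2 compares 3, -2, 1 and picks L; Player 1 would get 10.
- M: Player 2 compares 6, 9, -2 and picks C; Player 1 would get 2.
- B: Player 2 compares 6, -1, 7 and picks R; Player 1 would get -2.
Maximizing over 10, 2, -2, Player 1 chooses T. Subgame-perfect outcome: (T, L) with payoffs (10, 3).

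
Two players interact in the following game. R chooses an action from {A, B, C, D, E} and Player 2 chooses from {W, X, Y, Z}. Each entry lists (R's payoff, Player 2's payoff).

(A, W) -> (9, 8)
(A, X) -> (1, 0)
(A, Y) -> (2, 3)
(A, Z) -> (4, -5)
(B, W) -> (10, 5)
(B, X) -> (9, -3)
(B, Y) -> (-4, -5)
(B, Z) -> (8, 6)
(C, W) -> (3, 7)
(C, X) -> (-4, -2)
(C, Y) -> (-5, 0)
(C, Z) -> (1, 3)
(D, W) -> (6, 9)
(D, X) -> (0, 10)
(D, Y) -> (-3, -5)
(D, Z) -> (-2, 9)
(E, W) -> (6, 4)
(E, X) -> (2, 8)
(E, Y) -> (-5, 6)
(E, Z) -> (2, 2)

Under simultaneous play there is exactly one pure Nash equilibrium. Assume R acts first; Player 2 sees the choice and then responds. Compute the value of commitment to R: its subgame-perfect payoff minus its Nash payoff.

1

Work backward from Player 2's decision.
- A: Player 2 compares 8, 0, 3, -5 and picks W; R would get 9.
- B: Player 2 compares 5, -3, -5, 6 and picks Z; R would get 8.
- C: Player 2 compares 7, -2, 0, 3 and picks W; R would get 3.
- D: Player 2 compares 9, 10, -5, 9 and picks X; R would get 0.
- E: Player 2 compares 4, 8, 6, 2 and picks X; R would get 2.
R's induced payoffs are 9, 8, 3, 0, 2, so R commits to A. Subgame-perfect outcome: (A, W) with payoffs (9, 8).
Under simultaneous play:
R's best replies: W→B; X→B; Y→A; Z→B.
Player 2's best replies: A→W; B→Z; C→W; D→X; E→X.
Only (B, Z) has each player best-responding; Nash payoffs (8, 6).
R's commitment gain: 9 − 8 = 1.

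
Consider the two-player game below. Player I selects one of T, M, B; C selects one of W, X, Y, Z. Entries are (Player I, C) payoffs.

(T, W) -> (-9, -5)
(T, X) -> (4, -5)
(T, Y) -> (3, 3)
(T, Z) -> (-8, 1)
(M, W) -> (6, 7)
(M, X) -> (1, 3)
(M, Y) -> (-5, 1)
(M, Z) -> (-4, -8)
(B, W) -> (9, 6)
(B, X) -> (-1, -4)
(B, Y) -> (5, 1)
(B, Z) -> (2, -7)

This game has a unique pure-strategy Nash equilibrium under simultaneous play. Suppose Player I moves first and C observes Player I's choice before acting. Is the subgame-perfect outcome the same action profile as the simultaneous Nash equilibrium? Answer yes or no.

yes

Backward induction with Player I moving first.
- T → C plays Y (best of -5, -5, 3, 1); Player I gets 3.
- M → C plays W (best of 7, 3, 1, -8); Player I gets 6.
- B → C plays W (best of 6, -4, 1, -7); Player I gets 9.
Player I's induced payoffs are 3, 6, 9, so Player I commits to B. Subgame-perfect outcome: (B, W) with payoffs (9, 6).
Under simultaneous play:
Player I's best replies: W→B; X→T; Y→B; Z→B.
C's best replies: T→Y; M→W; B→W.
Only (B, W) has each player best-responding; Nash payoffs (9, 6).
Sequential outcome (B, W) coincides with the Nash profile (B, W).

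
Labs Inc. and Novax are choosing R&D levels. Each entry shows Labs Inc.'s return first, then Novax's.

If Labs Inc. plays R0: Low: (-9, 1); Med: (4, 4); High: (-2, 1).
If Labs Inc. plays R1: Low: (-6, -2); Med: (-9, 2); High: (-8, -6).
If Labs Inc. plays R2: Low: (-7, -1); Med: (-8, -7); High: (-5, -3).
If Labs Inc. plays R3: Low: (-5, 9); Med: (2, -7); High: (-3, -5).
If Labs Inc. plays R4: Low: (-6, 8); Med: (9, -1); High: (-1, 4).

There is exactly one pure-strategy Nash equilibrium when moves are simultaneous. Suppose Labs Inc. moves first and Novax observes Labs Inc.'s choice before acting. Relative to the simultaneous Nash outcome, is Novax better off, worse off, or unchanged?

Work backward from Novax's decision.
- R0: Novax compares 1, 4, 1 and picks Med; Labs Inc. would get 4.
- R1: Novax compares -2, 2, -6 and picks Med; Labs Inc. would get -9.
- R2: Novax compares -1, -7, -3 and picks Low; Labs Inc. would get -7.
- R3: Novax compares 9, -7, -5 and picks Low; Labs Inc. would get -5.
- R4: Novax compares 8, -1, 4 and picks Low; Labs Inc. would get -6.
Among 4, -9, -7, -5, -6, the best is 4 at R0. Subgame-perfect outcome: (R0, Med) with payoffs (4, 4).
Now find the simultaneous Nash equilibrium.
Labs Inc.'s best replies: Low→R3; Med→R4; High→R4.
Novax's best replies: R0→Med; R1→Med; R2→Low; R3→Low; R4→Low.
Only (R3, Low) has each player best-responding; Nash payoffs (-5, 9).
Novax earns 4 sequentially versus 9 at the Nash outcome: worse off.

worse off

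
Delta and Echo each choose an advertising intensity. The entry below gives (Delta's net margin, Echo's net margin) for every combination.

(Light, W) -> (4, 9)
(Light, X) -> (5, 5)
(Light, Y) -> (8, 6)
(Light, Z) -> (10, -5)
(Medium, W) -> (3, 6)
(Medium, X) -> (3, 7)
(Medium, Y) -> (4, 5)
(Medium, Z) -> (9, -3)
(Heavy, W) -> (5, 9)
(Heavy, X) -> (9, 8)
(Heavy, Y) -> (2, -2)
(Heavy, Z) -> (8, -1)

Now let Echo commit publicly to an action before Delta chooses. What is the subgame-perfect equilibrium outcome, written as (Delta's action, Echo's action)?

Work backward from Delta's decision.
- W: Delta compares 4, 3, 5 and picks Heavy; Echo would get 9.
- X: Delta compares 5, 3, 9 and picks Heavy; Echo would get 8.
- Y: Delta compares 8, 4, 2 and picks Light; Echo would get 6.
- Z: Delta compares 10, 9, 8 and picks Light; Echo would get -5.
Among 9, 8, 6, -5, the best is 9 at W. Subgame-perfect outcome: (Heavy, W) with payoffs (5, 9).

(Heavy, W)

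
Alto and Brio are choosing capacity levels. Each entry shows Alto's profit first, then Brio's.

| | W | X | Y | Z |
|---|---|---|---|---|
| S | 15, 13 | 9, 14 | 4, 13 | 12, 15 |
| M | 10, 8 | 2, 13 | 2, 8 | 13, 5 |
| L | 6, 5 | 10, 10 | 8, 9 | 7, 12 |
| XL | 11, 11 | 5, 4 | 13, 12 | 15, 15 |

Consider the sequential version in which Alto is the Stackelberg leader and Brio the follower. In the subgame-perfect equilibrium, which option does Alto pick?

XL

Solve by backward induction (Alto leads).
- S → Brio plays Z (best of 13, 14, 13, 15); Alto gets 12.
- M → Brio plays X (best of 8, 13, 8, 5); Alto gets 2.
- L → Brio plays Z (best of 5, 10, 9, 12); Alto gets 7.
- XL → Brio plays Z (best of 11, 4, 12, 15); Alto gets 15.
Maximizing over 12, 2, 7, 15, Alto chooses XL. Subgame-perfect outcome: (XL, Z) with payoffs (15, 15).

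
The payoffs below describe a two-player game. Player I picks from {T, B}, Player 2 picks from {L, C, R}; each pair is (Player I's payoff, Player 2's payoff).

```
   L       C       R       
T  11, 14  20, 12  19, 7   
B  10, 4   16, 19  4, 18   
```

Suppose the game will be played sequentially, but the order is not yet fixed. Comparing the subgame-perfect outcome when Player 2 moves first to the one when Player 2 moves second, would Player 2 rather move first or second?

second

If Player I leads: Player 2's best replies are T→L, B→C; Player I's induced payoffs 11, 16; outcome (B, C), payoffs (16, 19).
If Player 2 leads: Player I's best replies are L→T, C→T, R→T; Player 2's induced payoffs 14, 12, 7; outcome (T, L), payoffs (11, 14).
Player 2 gets 14 moving first and 19 moving second, so Player 2 prefers to move second.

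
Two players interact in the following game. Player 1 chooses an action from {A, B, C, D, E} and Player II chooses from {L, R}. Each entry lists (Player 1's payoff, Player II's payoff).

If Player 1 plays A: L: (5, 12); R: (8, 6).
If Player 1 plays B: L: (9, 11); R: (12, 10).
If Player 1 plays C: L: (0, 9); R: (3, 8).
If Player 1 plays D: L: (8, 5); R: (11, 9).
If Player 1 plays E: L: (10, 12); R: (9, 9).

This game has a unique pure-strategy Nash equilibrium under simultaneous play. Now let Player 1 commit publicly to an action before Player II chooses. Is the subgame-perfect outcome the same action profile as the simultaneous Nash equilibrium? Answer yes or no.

no

Work backward from Player II's decision.
- A → Player II plays L (best of 12, 6); Player 1 gets 5.
- B → Player II plays L (best of 11, 10); Player 1 gets 9.
- C → Player II plays L (best of 9, 8); Player 1 gets 0.
- D → Player II plays R (best of 5, 9); Player 1 gets 11.
- E → Player II plays L (best of 12, 9); Player 1 gets 10.
Among 5, 9, 0, 11, 10, the best is 11 at D. Subgame-perfect outcome: (D, R) with payoffs (11, 9).
Now find the simultaneous Nash equilibrium.
Player 1's best replies: L→E; R→B.
Player II's best replies: A→L; B→L; C→L; D→R; E→L.
Only (E, L) has each player best-responding; Nash payoffs (10, 12).
Sequential outcome (D, R) differs from the Nash profile (E, L).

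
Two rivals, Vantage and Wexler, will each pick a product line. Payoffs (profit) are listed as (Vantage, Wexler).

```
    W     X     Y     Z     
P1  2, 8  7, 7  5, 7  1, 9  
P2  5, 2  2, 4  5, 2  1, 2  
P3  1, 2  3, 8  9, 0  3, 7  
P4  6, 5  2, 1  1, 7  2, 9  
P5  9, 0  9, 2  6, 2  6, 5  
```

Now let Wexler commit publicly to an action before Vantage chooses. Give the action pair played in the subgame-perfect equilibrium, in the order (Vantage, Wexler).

Backward induction with Wexler moving first.
- W: Vantage compares 2, 5, 1, 6, 9 and picks P5; Wexler would get 0.
- X: Vantage compares 7, 2, 3, 2, 9 and picks P5; Wexler would get 2.
- Y: Vantage compares 5, 5, 9, 1, 6 and picks P3; Wexler would get 0.
- Z: Vantage compares 1, 1, 3, 2, 6 and picks P5; Wexler would get 5.
Wexler's induced payoffs are 0, 2, 0, 5, so Wexler commits to Z. Subgame-perfect outcome: (P5, Z) with payoffs (6, 5).

(P5, Z)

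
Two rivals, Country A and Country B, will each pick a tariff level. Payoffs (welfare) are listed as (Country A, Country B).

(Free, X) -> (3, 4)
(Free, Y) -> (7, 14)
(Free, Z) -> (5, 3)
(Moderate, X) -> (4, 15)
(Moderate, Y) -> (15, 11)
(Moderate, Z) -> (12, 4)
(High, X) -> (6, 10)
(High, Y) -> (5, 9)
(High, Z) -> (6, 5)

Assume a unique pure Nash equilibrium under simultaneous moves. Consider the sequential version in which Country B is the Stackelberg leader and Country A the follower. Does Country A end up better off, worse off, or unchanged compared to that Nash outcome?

better off

Country A best-responds to each possible Country B move:
- X: BR = High, leader payoff 10.
- Y: BR = Moderate, leader payoff 11.
- Z: BR = Moderate, leader payoff 4.
Maximizing over 10, 11, 4, Country B chooses Y. Subgame-perfect outcome: (Moderate, Y) with payoffs (15, 11).
Now find the simultaneous Nash equilibrium.
Country A's best replies: X→High; Y→Moderate; Z→Moderate.
Country B's best replies: Free→Y; Moderate→X; High→X.
The unique mutual best reply is (High, X), giving (6, 10).
Country A earns 15 sequentially versus 6 at the Nash outcome: better off.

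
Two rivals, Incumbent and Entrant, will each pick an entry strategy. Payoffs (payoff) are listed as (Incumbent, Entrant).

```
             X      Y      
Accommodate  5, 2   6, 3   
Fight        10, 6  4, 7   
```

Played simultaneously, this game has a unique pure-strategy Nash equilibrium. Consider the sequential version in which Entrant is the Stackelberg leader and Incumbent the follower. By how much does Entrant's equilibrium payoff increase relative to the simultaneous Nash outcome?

Backward induction with Entrant moving first.
- X: Incumbent compares 5, 10 and picks Fight; Entrant would get 6.
- Y: Incumbent compares 6, 4 and picks Accommodate; Entrant would get 3.
Entrant's induced payoffs are 6, 3, so Entrant commits to X. Subgame-perfect outcome: (Fight, X) with payoffs (10, 6).
Now find the simultaneous Nash equilibrium.
Incumbent's best replies: X→Fight; Y→Accommodate.
Entrant's best replies: Accommodate→Y; Fight→Y.
The unique mutual best reply is (Accommodate, Y), giving (6, 3).
Entrant's commitment gain: 6 − 3 = 3.

3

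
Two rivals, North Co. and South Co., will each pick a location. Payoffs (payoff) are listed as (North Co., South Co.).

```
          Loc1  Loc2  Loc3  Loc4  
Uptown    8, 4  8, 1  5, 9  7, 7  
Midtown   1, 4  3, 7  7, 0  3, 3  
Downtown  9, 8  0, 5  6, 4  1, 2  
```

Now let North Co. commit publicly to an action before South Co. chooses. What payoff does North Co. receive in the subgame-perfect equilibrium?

Backward induction with North Co. moving first.
- Uptown → South Co. plays Loc3 (best of 4, 1, 9, 7); North Co. gets 5.
- Midtown → South Co. plays Loc2 (best of 4, 7, 0, 3); North Co. gets 3.
- Downtown → South Co. plays Loc1 (best of 8, 5, 4, 2); North Co. gets 9.
North Co.'s induced payoffs are 5, 3, 9, so North Co. commits to Downtown. Subgame-perfect outcome: (Downtown, Loc1) with payoffs (9, 8).

9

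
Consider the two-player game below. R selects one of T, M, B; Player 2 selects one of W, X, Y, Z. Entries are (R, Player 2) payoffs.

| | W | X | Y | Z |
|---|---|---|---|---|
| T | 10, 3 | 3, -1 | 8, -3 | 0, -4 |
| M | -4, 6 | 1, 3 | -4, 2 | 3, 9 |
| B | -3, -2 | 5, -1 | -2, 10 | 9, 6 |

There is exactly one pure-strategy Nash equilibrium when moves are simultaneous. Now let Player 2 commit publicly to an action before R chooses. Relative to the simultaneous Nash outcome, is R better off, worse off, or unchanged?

worse off

Solve by backward induction (Player 2 leads).
- W: R compares 10, -4, -3 and picks T; Player 2 would get 3.
- X: R compares 3, 1, 5 and picks B; Player 2 would get -1.
- Y: R compares 8, -4, -2 and picks T; Player 2 would get -3.
- Z: R compares 0, 3, 9 and picks B; Player 2 would get 6.
Among 3, -1, -3, 6, the best is 6 at Z. Subgame-perfect outcome: (B, Z) with payoffs (9, 6).
Under simultaneous play:
R's best replies: W→T; X→B; Y→T; Z→B.
Player 2's best replies: T→W; M→Z; B→Y.
The unique mutual best reply is (T, W), giving (10, 3).
R earns 9 sequentially versus 10 at the Nash outcome: worse off.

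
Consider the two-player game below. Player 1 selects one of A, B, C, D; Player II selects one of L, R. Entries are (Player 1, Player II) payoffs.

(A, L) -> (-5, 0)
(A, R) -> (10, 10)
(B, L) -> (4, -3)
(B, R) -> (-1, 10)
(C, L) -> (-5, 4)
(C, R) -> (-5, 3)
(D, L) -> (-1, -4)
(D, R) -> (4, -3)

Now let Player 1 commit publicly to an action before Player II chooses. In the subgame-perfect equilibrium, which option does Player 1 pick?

Solve by backward induction (Player 1 leads).
- A: Player II compares 0, 10 and picks R; Player 1 would get 10.
- B: Player II compares -3, 10 and picks R; Player 1 would get -1.
- C: Player II compares 4, 3 and picks L; Player 1 would get -5.
- D: Player II compares -4, -3 and picks R; Player 1 would get 4.
Maximizing over 10, -1, -5, 4, Player 1 chooses A. Subgame-perfect outcome: (A, R) with payoffs (10, 10).

A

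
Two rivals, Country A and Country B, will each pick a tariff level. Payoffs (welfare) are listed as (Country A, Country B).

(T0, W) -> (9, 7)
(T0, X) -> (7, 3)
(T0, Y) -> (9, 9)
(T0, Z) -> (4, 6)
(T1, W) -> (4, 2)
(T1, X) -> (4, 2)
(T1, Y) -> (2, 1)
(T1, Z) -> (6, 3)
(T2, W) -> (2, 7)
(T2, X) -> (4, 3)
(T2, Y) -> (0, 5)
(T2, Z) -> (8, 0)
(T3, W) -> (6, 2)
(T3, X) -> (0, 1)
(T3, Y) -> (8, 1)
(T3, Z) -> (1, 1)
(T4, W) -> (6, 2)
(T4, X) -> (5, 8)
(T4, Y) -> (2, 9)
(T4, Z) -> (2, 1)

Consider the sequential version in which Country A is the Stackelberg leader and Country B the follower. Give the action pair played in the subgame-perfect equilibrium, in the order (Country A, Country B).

(T0, Y)

Backward induction with Country A moving first.
- T0 → Country B plays Y (best of 7, 3, 9, 6); Country A gets 9.
- T1 → Country B plays Z (best of 2, 2, 1, 3); Country A gets 6.
- T2 → Country B plays W (best of 7, 3, 5, 0); Country A gets 2.
- T3 → Country B plays W (best of 2, 1, 1, 1); Country A gets 6.
- T4 → Country B plays Y (best of 2, 8, 9, 1); Country A gets 2.
Maximizing over 9, 6, 2, 6, 2, Country A chooses T0. Subgame-perfect outcome: (T0, Y) with payoffs (9, 9).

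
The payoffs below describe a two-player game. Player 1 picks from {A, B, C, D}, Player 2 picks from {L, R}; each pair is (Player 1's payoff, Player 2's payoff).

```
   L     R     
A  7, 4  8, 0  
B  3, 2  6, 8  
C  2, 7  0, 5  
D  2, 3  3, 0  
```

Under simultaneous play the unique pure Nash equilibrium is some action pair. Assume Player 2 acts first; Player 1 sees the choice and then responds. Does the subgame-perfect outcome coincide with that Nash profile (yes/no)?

yes

Work backward from Player 1's decision.
- L: Player 1 compares 7, 3, 2, 2 and picks A; Player 2 would get 4.
- R: Player 1 compares 8, 6, 0, 3 and picks A; Player 2 would get 0.
Player 2's induced payoffs are 4, 0, so Player 2 commits to L. Subgame-perfect outcome: (A, L) with payoffs (7, 4).
Under simultaneous play:
Player 1's best replies: L→A; R→A.
Player 2's best replies: A→L; B→R; C→L; D→L.
Only (A, L) has each player best-responding; Nash payoffs (7, 4).
Sequential outcome (A, L) coincides with the Nash profile (A, L).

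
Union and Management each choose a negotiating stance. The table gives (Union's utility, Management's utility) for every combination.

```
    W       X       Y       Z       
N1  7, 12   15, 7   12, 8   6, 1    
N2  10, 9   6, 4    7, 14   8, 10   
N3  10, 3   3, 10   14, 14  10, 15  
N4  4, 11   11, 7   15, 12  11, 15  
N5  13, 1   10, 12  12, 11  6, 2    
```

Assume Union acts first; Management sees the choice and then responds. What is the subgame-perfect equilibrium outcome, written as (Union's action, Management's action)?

(N4, Z)

Management best-responds to each possible Union move:
- N1 → Management plays W (best of 12, 7, 8, 1); Union gets 7.
- N2 → Management plays Y (best of 9, 4, 14, 10); Union gets 7.
- N3 → Management plays Z (best of 3, 10, 14, 15); Union gets 10.
- N4 → Management plays Z (best of 11, 7, 12, 15); Union gets 11.
- N5 → Management plays X (best of 1, 12, 11, 2); Union gets 10.
Maximizing over 7, 7, 10, 11, 10, Union chooses N4. Subgame-perfect outcome: (N4, Z) with payoffs (11, 15).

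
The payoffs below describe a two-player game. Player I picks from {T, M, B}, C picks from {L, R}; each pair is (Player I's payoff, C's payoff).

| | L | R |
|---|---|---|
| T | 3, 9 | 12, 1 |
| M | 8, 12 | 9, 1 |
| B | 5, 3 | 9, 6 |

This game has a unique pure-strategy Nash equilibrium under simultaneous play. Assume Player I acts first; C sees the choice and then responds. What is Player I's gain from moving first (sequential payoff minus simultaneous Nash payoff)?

1

Solve by backward induction (Player I leads).
- T: C compares 9, 1 and picks L; Player I would get 3.
- M: C compares 12, 1 and picks L; Player I would get 8.
- B: C compares 3, 6 and picks R; Player I would get 9.
Maximizing over 3, 8, 9, Player I chooses B. Subgame-perfect outcome: (B, R) with payoffs (9, 6).
Now find the simultaneous Nash equilibrium.
Player I's best replies: L→M; R→T.
C's best replies: T→L; M→L; B→R.
Only (M, L) has each player best-responding; Nash payoffs (8, 12).
Player I's commitment gain: 9 − 8 = 1.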